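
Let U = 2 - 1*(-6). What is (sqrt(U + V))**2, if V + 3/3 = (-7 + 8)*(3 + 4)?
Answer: 14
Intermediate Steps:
U = 8 (U = 2 + 6 = 8)
V = 6 (V = -1 + (-7 + 8)*(3 + 4) = -1 + 1*7 = -1 + 7 = 6)
(sqrt(U + V))**2 = (sqrt(8 + 6))**2 = (sqrt(14))**2 = 14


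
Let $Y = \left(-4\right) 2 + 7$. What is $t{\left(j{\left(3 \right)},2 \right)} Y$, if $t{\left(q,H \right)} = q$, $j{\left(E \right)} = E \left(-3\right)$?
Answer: $9$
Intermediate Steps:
$j{\left(E \right)} = - 3 E$
$Y = -1$ ($Y = -8 + 7 = -1$)
$t{\left(j{\left(3 \right)},2 \right)} Y = \left(-3\right) 3 \left(-1\right) = \left(-9\right) \left(-1\right) = 9$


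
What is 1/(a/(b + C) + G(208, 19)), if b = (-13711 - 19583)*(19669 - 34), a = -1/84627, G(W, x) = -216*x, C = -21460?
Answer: -55324829317050/227053099517173199 ≈ -0.00024366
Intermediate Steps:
a = -1/84627 (a = -1*1/84627 = -1/84627 ≈ -1.1817e-5)
b = -653727690 (b = -33294*19635 = -653727690)
1/(a/(b + C) + G(208, 19)) = 1/(-1/(84627*(-653727690 - 21460)) - 216*19) = 1/(-1/84627/(-653749150) - 4104) = 1/(-1/84627*(-1/653749150) - 4104) = 1/(1/55324829317050 - 4104) = 1/(-227053099517173199/55324829317050) = -55324829317050/227053099517173199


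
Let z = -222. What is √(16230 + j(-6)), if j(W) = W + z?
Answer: 3*√1778 ≈ 126.50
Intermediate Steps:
j(W) = -222 + W (j(W) = W - 222 = -222 + W)
√(16230 + j(-6)) = √(16230 + (-222 - 6)) = √(16230 - 228) = √16002 = 3*√1778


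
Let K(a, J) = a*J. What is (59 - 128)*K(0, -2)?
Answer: 0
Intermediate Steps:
K(a, J) = J*a
(59 - 128)*K(0, -2) = (59 - 128)*(-2*0) = -69*0 = 0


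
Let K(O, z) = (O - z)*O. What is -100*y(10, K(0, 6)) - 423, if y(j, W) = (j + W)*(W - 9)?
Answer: 8577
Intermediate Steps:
K(O, z) = O*(O - z)
y(j, W) = (-9 + W)*(W + j) (y(j, W) = (W + j)*(-9 + W) = (-9 + W)*(W + j))
-100*y(10, K(0, 6)) - 423 = -100*((0*(0 - 1*6))**2 - 0*(0 - 1*6) - 9*10 + (0*(0 - 1*6))*10) - 423 = -100*((0*(0 - 6))**2 - 0*(0 - 6) - 90 + (0*(0 - 6))*10) - 423 = -100*((0*(-6))**2 - 0*(-6) - 90 + (0*(-6))*10) - 423 = -100*(0**2 - 9*0 - 90 + 0*10) - 423 = -100*(0 + 0 - 90 + 0) - 423 = -100*(-90) - 423 = 9000 - 423 = 8577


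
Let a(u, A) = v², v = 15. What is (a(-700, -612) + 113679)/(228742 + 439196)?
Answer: 18984/111323 ≈ 0.17053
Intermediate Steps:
a(u, A) = 225 (a(u, A) = 15² = 225)
(a(-700, -612) + 113679)/(228742 + 439196) = (225 + 113679)/(228742 + 439196) = 113904/667938 = 113904*(1/667938) = 18984/111323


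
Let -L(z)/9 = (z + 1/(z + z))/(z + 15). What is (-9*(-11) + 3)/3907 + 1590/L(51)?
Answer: -422376594/1848011 ≈ -228.56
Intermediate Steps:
L(z) = -9*(z + 1/(2*z))/(15 + z) (L(z) = -9*(z + 1/(z + z))/(z + 15) = -9*(z + 1/(2*z))/(15 + z))
(-9*(-11) + 3)/3907 + 1590/L(51) = (-9*(-11) + 3)/3907 + 1590/(((9/2)*(-1 - 2*51**2)/(51*(15 + 51)))) = (99 + 3)*(1/3907) + 1590/(((9/2)*(1/51)*(-1 - 2*2601)/66)) = 102*(1/3907) + 1590/(((9/2)*(1/51)*(1/66)*(-1 - 5202))) = 102/3907 + 1590/(((9/2)*(1/51)*(1/66)*(-5203))) = 102/3907 + 1590/(-473/68) = 102/3907 + 1590*(-68/473) = 102/3907 - 108120/473 = -422376594/1848011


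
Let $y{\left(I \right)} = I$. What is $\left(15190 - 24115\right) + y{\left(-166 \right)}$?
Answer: $-9091$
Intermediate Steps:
$\left(15190 - 24115\right) + y{\left(-166 \right)} = \left(15190 - 24115\right) - 166 = -8925 - 166 = -9091$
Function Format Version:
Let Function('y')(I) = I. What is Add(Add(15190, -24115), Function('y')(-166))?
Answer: -9091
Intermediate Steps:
Add(Add(15190, -24115), Function('y')(-166)) = Add(Add(15190, -24115), -166) = Add(-8925, -166) = -9091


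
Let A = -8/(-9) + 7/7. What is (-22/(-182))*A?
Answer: 187/819 ≈ 0.22833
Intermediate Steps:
A = 17/9 (A = -8*(-1/9) + 7*(1/7) = 8/9 + 1 = 17/9 ≈ 1.8889)
(-22/(-182))*A = -22/(-182)*(17/9) = -22*(-1/182)*(17/9) = (11/91)*(17/9) = 187/819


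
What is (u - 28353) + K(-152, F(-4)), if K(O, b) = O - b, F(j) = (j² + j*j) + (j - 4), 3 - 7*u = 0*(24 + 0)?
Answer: -199700/7 ≈ -28529.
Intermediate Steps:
u = 3/7 (u = 3/7 - 0*(24 + 0) = 3/7 - 0*24 = 3/7 - ⅐*0 = 3/7 + 0 = 3/7 ≈ 0.42857)
F(j) = -4 + j + 2*j² (F(j) = (j² + j²) + (-4 + j) = 2*j² + (-4 + j) = -4 + j + 2*j²)
(u - 28353) + K(-152, F(-4)) = (3/7 - 28353) + (-152 - (-4 - 4 + 2*(-4)²)) = -198468/7 + (-152 - (-4 - 4 + 2*16)) = -198468/7 + (-152 - (-4 - 4 + 32)) = -198468/7 + (-152 - 1*24) = -198468/7 + (-152 - 24) = -198468/7 - 176 = -199700/7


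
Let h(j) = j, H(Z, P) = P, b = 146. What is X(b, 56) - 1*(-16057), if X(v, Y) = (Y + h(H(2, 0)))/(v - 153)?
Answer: 16049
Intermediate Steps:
X(v, Y) = Y/(-153 + v) (X(v, Y) = (Y + 0)/(v - 153) = Y/(-153 + v))
X(b, 56) - 1*(-16057) = 56/(-153 + 146) - 1*(-16057) = 56/(-7) + 16057 = 56*(-1/7) + 16057 = -8 + 16057 = 16049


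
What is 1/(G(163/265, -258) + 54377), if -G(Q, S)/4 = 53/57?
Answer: 57/3099277 ≈ 1.8391e-5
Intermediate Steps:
G(Q, S) = -212/57
1/(G(163/265, -258) + 54377) = 1/(-212/57 + 54377) = 1/(3099277/57) = 57/3099277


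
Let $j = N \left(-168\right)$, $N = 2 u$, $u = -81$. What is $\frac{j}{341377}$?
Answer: $\frac{27216}{341377} \approx 0.079724$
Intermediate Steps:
$N = -162$ ($N = 2 \left(-81\right) = -162$)
$j = 27216$ ($j = \left(-162\right) \left(-168\right) = 27216$)
$\frac{j}{341377} = \frac{27216}{341377}$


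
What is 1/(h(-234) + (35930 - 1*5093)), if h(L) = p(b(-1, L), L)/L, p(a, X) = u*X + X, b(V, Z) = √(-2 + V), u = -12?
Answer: 1/30826 ≈ 3.2440e-5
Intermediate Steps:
p(a, X) = -11*X (p(a, X) = -12*X + X = -11*X)
h(L) = -11 (h(L) = (-11*L)/L = -11)
1/(h(-234) + (35930 - 1*5093)) = 1/(-11 + (35930 - 1*5093)) = 1/(-11 + (35930 - 5093)) = 1/(-11 + 30837) = 1/30826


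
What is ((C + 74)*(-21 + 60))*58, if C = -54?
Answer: 45240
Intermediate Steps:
((C + 74)*(-21 + 60))*58 = ((-54 + 74)*(-21 + 60))*58 = (20*39)*58 = 780*58 = 45240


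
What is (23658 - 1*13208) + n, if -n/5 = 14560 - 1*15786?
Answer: 16580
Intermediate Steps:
n = 6130 (n = -5*(14560 - 1*15786) = -5*(14560 - 15786) = -5*(-1226) = 6130)
(23658 - 1*13208) + n = (23658 - 1*13208) + 6130 = (23658 - 13208) + 6130 = 10450 + 6130 = 16580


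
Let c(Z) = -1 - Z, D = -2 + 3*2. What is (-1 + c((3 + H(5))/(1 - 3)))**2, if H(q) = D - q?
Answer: 1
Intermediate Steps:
D = 4 (D = -2 + 6 = 4)
H(q) = 4 - q
(-1 + c((3 + H(5))/(1 - 3)))**2 = (-1 + (-1 - (3 + (4 - 1*5))/(1 - 3)))**2 = (-1 + (-1 - (3 + (4 - 5))/(-2)))**2 = (-1 + (-1 - (3 - 1)*(-1)/2))**2 = (-1 + (-1 - 2*(-1)/2))**2 = (-1 + (-1 - 1*(-1)))**2 = (-1 + (-1 + 1))**2 = (-1 + 0)**2 = (-1)**2 = 1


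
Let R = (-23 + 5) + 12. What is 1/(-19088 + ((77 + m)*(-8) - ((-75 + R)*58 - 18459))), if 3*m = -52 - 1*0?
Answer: 3/10775 ≈ 0.00027842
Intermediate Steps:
R = -6 (R = -18 + 12 = -6)
m = -52/3 (m = (-52 - 1*0)/3 = (-52 + 0)/3 = (1/3)*(-52) = -52/3 ≈ -17.333)
1/(-19088 + ((77 + m)*(-8) - ((-75 + R)*58 - 18459))) = 1/(-19088 + ((77 - 52/3)*(-8) - ((-75 - 6)*58 - 18459))) = 1/(-19088 + ((179/3)*(-8) - (-81*58 - 18459))) = 1/(-19088 + (-1432/3 - (-4698 - 18459))) = 1/(-19088 + (-1432/3 - 1*(-23157))) = 1/(-19088 + (-1432/3 + 23157)) = 1/(-19088 + 68039/3) = 1/(10775/3) = 3/10775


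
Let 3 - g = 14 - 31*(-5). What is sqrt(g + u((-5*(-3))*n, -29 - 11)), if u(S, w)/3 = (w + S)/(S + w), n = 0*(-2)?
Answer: I*sqrt(163) ≈ 12.767*I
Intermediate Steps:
n = 0
u(S, w) = 3 (u(S, w) = 3*((w + S)/(S + w)) = 3*((S + w)/(S + w)) = 3*1 = 3)
g = -166 (g = 3 - (14 - 31*(-5)) = 3 - (14 + 155) = 3 - 1*169 = 3 - 169 = -166)
sqrt(g + u((-5*(-3))*n, -29 - 11)) = sqrt(-166 + 3) = sqrt(-163) = I*sqrt(163)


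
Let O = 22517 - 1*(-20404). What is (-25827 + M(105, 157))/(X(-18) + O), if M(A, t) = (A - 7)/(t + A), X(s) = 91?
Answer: -845822/1408643 ≈ -0.60045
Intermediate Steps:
O = 42921 (O = 22517 + 20404 = 42921)
M(A, t) = (-7 + A)/(A + t)
(-25827 + M(105, 157))/(X(-18) + O) = (-25827 + (-7 + 105)/(105 + 157))/(91 + 42921) = (-25827 + 98/262)/43012 = (-25827 + (1/262)*98)*(1/43012) = (-25827 + 49/131)*(1/43012) = -3383288/131*1/43012 = -845822/1408643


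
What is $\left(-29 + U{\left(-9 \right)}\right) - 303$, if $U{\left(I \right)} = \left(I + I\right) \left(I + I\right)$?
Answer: $-8$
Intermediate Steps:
$U{\left(I \right)} = 4 I^{2}$ ($U{\left(I \right)} = 2 I 2 I = 4 I^{2}$)
$\left(-29 + U{\left(-9 \right)}\right) - 303 = \left(-29 + 4 \left(-9\right)^{2}\right) - 303 = \left(-29 + 4 \cdot 81\right) - 303 = \left(-29 + 324\right) - 303 = 295 - 303 = -8$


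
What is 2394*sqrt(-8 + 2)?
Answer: 2394*I*sqrt(6) ≈ 5864.1*I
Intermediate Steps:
2394*sqrt(-8 + 2) = 2394*sqrt(-6) = 2394*(I*sqrt(6)) = 2394*I*sqrt(6)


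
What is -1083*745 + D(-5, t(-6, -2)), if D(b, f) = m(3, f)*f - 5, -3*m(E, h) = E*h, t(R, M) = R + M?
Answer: -806904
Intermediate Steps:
t(R, M) = M + R
m(E, h) = -E*h/3
D(b, f) = -5 - f² (D(b, f) = (-⅓*3*f)*f - 5 = (-f)*f - 5 = -f² - 5 = -5 - f²)
-1083*745 + D(-5, t(-6, -2)) = -1083*745 + (-5 - (-2 - 6)²) = -806835 + (-5 - 1*(-8)²) = -806835 + (-5 - 1*64) = -806835 + (-5 - 64) = -806835 - 69 = -806904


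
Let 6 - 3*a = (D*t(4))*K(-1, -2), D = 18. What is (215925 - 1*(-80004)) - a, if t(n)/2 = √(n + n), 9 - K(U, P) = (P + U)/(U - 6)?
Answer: 295927 + 1440*√2/7 ≈ 2.9622e+5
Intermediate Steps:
K(U, P) = 9 - (P + U)/(-6 + U) (K(U, P) = 9 - (P + U)/(U - 6) = 9 - (P + U)/(-6 + U))
t(n) = 2*√2*√n (t(n) = 2*√(n + n) = 2*√(2*n) = 2*(√2*√n) = 2*√2*√n)
a = 2 - 1440*√2/7 (a = 2 - 18*(2*√2*√4)*(-54 - 1*(-2) + 8*(-1))/(-6 - 1)/3 = 2 - 18*(2*√2*2)*(-54 + 2 - 8)/(-7)/3 = 2 - 18*(4*√2)*(-⅐*(-60))/3 = 2 - 72*√2*60/(3*7) = 2 - 1440*√2/7 ≈ -288.92)
(215925 - 1*(-80004)) - a = (215925 - 1*(-80004)) - (2 - 1440*√2/7) = (215925 + 80004) + (-2 + 1440*√2/7) = 295929 + (-2 + 1440*√2/7) = 295927 + 1440*√2/7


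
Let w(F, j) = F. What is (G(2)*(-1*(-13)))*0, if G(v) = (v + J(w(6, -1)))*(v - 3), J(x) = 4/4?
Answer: 0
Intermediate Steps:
J(x) = 1 (J(x) = 4*(1/4) = 1)
G(v) = (1 + v)*(-3 + v) (G(v) = (v + 1)*(v - 3) = (1 + v)*(-3 + v))
(G(2)*(-1*(-13)))*0 = ((-3 + 2**2 - 2*2)*(-1*(-13)))*0 = ((-3 + 4 - 4)*13)*0 = -3*13*0 = -39*0 = 0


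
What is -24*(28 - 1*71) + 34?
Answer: 1066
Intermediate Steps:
-24*(28 - 1*71) + 34 = -24*(28 - 71) + 34 = -24*(-43) + 34 = 1032 + 34 = 1066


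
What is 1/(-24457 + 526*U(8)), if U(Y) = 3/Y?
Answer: -4/97039 ≈ -4.1221e-5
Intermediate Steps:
1/(-24457 + 526*U(8)) = 1/(-24457 + 526*(3/8)) = 1/(-24457 + 789/4) = 1/(-97039/4) = -4/97039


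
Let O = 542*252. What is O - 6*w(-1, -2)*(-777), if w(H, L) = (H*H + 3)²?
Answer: 211176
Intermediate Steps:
O = 136584
w(H, L) = (3 + H²)² (w(H, L) = (H² + 3)² = (3 + H²)²)
O - 6*w(-1, -2)*(-777) = 136584 - 6*(3 + (-1)²)²*(-777) = 136584 - 6*(3 + 1)²*(-777) = 136584 - 6*4²*(-777) = 136584 - 6*16*(-777) = 136584 - 6*(-12432) = 136584 - 1*(-74592) = 136584 + 74592 = 211176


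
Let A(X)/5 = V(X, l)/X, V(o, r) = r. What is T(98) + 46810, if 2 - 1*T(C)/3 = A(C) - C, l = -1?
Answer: 4616795/98 ≈ 47110.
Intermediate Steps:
A(X) = -5/X (A(X) = 5*(-1/X) = -5/X)
T(C) = 6 + 3*C + 15/C (T(C) = 6 - 3*(-5/C - C) = 6 - 3*(-C - 5/C) = 6 + (3*C + 15/C) = 6 + 3*C + 15/C)
T(98) + 46810 = (6 + 3*98 + 15/98) + 46810 = (6 + 294 + 15*(1/98)) + 46810 = (6 + 294 + 15/98) + 46810 = 29415/98 + 46810 = 4616795/98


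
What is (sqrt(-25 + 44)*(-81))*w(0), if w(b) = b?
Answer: 0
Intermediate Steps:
(sqrt(-25 + 44)*(-81))*w(0) = (sqrt(-25 + 44)*(-81))*0 = (sqrt(19)*(-81))*0 = -81*sqrt(19)*0 = 0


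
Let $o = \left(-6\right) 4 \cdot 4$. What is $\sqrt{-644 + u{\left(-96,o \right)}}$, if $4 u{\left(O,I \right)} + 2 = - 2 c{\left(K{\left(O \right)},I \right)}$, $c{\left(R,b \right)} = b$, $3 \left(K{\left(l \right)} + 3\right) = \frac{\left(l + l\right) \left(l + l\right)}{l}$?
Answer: $\frac{i \sqrt{2386}}{2} \approx 24.423 i$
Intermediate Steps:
$o = -96$ ($o = \left(-24\right) 4 = -96$)
$K{\left(l \right)} = -3 + \frac{4 l}{3}$ ($K{\left(l \right)} = -3 + \frac{\left(l + l\right) \left(l + l\right) \frac{1}{l}}{3} = -3 + \frac{2 l 2 l \frac{1}{l}}{3} = -3 + \frac{4 l^{2} \frac{1}{l}}{3} = -3 + \frac{4 l}{3}$)
$u{\left(O,I \right)} = - \frac{1}{2} - \frac{I}{2}$ ($u{\left(O,I \right)} = - \frac{1}{2} + \frac{\left(-2\right) I}{4} = - \frac{1}{2} - \frac{I}{2}$)
$\sqrt{-644 + u{\left(-96,o \right)}} = \sqrt{-644 - - \frac{95}{2}} = \sqrt{-644 + \left(- \frac{1}{2} + 48\right)} = \sqrt{-644 + \frac{95}{2}} = \sqrt{- \frac{1193}{2}} = \frac{i \sqrt{2386}}{2}$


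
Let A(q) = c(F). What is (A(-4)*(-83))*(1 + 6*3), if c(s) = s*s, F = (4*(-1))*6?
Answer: -908352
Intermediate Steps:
F = -24 (F = -4*6 = -24)
c(s) = s²
A(q) = 576 (A(q) = (-24)² = 576)
(A(-4)*(-83))*(1 + 6*3) = (576*(-83))*(1 + 6*3) = -47808*(1 + 18) = -47808*19 = -908352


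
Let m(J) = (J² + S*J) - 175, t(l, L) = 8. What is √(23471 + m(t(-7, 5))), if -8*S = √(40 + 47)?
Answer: √(23360 - √87) ≈ 152.81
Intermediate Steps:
S = -√87/8 (S = -√(40 + 47)/8 = -√87/8 ≈ -1.1659)
m(J) = -175 + J² - J*√87/8 (m(J) = (J² + (-√87/8)*J) - 175 = (J² - J*√87/8) - 175 = -175 + J² - J*√87/8)
√(23471 + m(t(-7, 5))) = √(23471 + (-175 + 8² - ⅛*8*√87)) = √(23471 + (-175 + 64 - √87)) = √(23471 + (-111 - √87)) = √(23360 - √87)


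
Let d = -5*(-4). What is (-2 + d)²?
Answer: 324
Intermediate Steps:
d = 20
(-2 + d)² = (-2 + 20)² = 18² = 324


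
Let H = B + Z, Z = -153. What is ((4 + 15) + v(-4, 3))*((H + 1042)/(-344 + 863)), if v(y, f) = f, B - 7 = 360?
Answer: 27632/519 ≈ 53.241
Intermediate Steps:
B = 367 (B = 7 + 360 = 367)
H = 214 (H = 367 - 153 = 214)
((4 + 15) + v(-4, 3))*((H + 1042)/(-344 + 863)) = ((4 + 15) + 3)*((214 + 1042)/(-344 + 863)) = (19 + 3)*(1256/519) = 22*(1256*(1/519)) = 22*(1256/519) = 27632/519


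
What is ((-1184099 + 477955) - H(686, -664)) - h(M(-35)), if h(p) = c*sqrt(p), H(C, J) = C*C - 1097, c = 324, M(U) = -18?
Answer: -1175643 - 972*I*sqrt(2) ≈ -1.1756e+6 - 1374.6*I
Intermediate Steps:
H(C, J) = -1097 + C**2 (H(C, J) = C**2 - 1097 = -1097 + C**2)
h(p) = 324*sqrt(p)
((-1184099 + 477955) - H(686, -664)) - h(M(-35)) = ((-1184099 + 477955) - (-1097 + 686**2)) - 324*sqrt(-18) = (-706144 - (-1097 + 470596)) - 324*3*I*sqrt(2) = (-706144 - 1*469499) - 972*I*sqrt(2) = (-706144 - 469499) - 972*I*sqrt(2) = -1175643 - 972*I*sqrt(2)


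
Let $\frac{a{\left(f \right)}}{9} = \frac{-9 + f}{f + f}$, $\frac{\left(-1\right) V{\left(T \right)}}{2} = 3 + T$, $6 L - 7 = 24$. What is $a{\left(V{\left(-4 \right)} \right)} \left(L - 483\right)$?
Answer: $\frac{60207}{8} \approx 7525.9$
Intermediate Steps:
$L = \frac{31}{6}$ ($L = \frac{7}{6} + \frac{1}{6} \cdot 24 = \frac{7}{6} + 4 = \frac{31}{6} \approx 5.1667$)
$V{\left(T \right)} = -6 - 2 T$ ($V{\left(T \right)} = - 2 \left(3 + T\right) = -6 - 2 T$)
$a{\left(f \right)} = \frac{9 \left(-9 + f\right)}{2 f}$ ($a{\left(f \right)} = 9 \frac{-9 + f}{f + f} = 9 \frac{-9 + f}{2 f} = \frac{9 \left(-9 + f\right)}{2 f}$)
$a{\left(V{\left(-4 \right)} \right)} \left(L - 483\right) = \frac{9 \left(-9 - -2\right)}{2 \left(-6 - -8\right)} \left(\frac{31}{6} - 483\right) = \frac{9 \left(-9 + \left(-6 + 8\right)\right)}{2 \left(-6 + 8\right)} \left(- \frac{2867}{6}\right) = \frac{9 \left(-9 + 2\right)}{2 \cdot 2} \left(- \frac{2867}{6}\right) = \frac{9}{2} \cdot \frac{1}{2} \left(-7\right) \left(- \frac{2867}{6}\right) = \left(- \frac{63}{4}\right) \left(- \frac{2867}{6}\right) = \frac{60207}{8}$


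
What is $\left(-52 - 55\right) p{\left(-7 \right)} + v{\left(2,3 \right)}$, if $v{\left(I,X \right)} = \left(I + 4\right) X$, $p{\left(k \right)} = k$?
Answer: $767$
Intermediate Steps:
$v{\left(I,X \right)} = X \left(4 + I\right)$ ($v{\left(I,X \right)} = \left(4 + I\right) X = X \left(4 + I\right)$)
$\left(-52 - 55\right) p{\left(-7 \right)} + v{\left(2,3 \right)} = \left(-52 - 55\right) \left(-7\right) + 3 \left(4 + 2\right) = \left(-107\right) \left(-7\right) + 3 \cdot 6 = 749 + 18 = 767$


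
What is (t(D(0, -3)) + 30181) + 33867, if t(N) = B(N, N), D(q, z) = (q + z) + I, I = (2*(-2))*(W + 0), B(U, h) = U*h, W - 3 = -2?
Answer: 64097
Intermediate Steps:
W = 1 (W = 3 - 2 = 1)
I = -4 (I = (2*(-2))*(1 + 0) = -4*1 = -4)
D(q, z) = -4 + q + z (D(q, z) = (q + z) - 4 = -4 + q + z)
t(N) = N² (t(N) = N*N = N²)
(t(D(0, -3)) + 30181) + 33867 = ((-4 + 0 - 3)² + 30181) + 33867 = ((-7)² + 30181) + 33867 = (49 + 30181) + 33867 = 30230 + 33867 = 64097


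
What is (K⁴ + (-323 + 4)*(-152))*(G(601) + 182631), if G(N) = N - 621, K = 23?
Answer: 59956487019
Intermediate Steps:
G(N) = -621 + N
(K⁴ + (-323 + 4)*(-152))*(G(601) + 182631) = (23⁴ + (-323 + 4)*(-152))*((-621 + 601) + 182631) = (279841 - 319*(-152))*(-20 + 182631) = (279841 + 48488)*182611 = 328329*182611 = 59956487019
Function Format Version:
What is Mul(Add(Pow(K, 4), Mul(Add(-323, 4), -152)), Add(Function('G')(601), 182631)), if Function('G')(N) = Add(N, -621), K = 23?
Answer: 59956487019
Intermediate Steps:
Function('G')(N) = Add(-621, N)
Mul(Add(Pow(K, 4), Mul(Add(-323, 4), -152)), Add(Function('G')(601), 182631)) = Mul(Add(Pow(23, 4), Mul(Add(-323, 4), -152)), Add(Add(-621, 601), 182631)) = Mul(Add(279841, Mul(-319, -152)), Add(-20, 182631)) = Mul(Add(279841, 48488), 182611) = Mul(328329, 182611) = 59956487019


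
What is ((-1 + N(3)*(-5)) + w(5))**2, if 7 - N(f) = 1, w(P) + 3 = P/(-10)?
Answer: 4761/4 ≈ 1190.3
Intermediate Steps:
w(P) = -3 - P/10 (w(P) = -3 + P/(-10) = -3 + P*(-1/10) = -3 - P/10)
N(f) = 6 (N(f) = 7 - 1*1 = 7 - 1 = 6)
((-1 + N(3)*(-5)) + w(5))**2 = ((-1 + 6*(-5)) + (-3 - 1/10*5))**2 = ((-1 - 30) + (-3 - 1/2))**2 = (-31 - 7/2)**2 = (-69/2)**2 = 4761/4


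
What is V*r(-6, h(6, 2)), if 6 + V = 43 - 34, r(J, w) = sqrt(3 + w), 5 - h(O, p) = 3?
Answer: 3*sqrt(5) ≈ 6.7082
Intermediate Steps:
h(O, p) = 2 (h(O, p) = 5 - 1*3 = 5 - 3 = 2)
V = 3 (V = -6 + (43 - 34) = -6 + 9 = 3)
V*r(-6, h(6, 2)) = 3*sqrt(3 + 2) = 3*sqrt(5)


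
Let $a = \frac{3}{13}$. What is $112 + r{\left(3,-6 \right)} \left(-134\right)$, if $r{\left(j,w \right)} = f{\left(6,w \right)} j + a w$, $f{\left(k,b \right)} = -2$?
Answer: $\frac{14320}{13} \approx 1101.5$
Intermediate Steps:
$a = \frac{3}{13}$ ($a = 3 \cdot \frac{1}{13} = \frac{3}{13} \approx 0.23077$)
$r{\left(j,w \right)} = - 2 j + \frac{3 w}{13}$
$112 + r{\left(3,-6 \right)} \left(-134\right) = 112 + \left(\left(-2\right) 3 + \frac{3}{13} \left(-6\right)\right) \left(-134\right) = 112 + \left(-6 - \frac{18}{13}\right) \left(-134\right) = 112 - - \frac{12864}{13} = 112 + \frac{12864}{13} = \frac{14320}{13}$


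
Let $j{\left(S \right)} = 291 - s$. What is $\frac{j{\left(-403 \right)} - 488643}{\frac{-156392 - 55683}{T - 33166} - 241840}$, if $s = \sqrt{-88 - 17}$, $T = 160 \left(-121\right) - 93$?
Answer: $\frac{8565531296}{4241722295} + \frac{52619 i \sqrt{105}}{12725166885} \approx 2.0194 + 4.2372 \cdot 10^{-5} i$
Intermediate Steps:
$T = -19453$ ($T = -19360 - 93 = -19453$)
$s = i \sqrt{105}$ ($s = \sqrt{-105} = i \sqrt{105} \approx 10.247 i$)
$j{\left(S \right)} = 291 - i \sqrt{105}$
$\frac{j{\left(-403 \right)} - 488643}{\frac{-156392 - 55683}{T - 33166} - 241840} = \frac{\left(291 - i \sqrt{105}\right) - 488643}{\frac{-156392 - 55683}{-19453 - 33166} - 241840} = \frac{-488352 - i \sqrt{105}}{- \frac{212075}{-52619} - 241840} = \frac{-488352 - i \sqrt{105}}{\left(-212075\right) \left(- \frac{1}{52619}\right) - 241840} = \frac{-488352 - i \sqrt{105}}{\frac{212075}{52619} - 241840} = \frac{-488352 - i \sqrt{105}}{- \frac{12725166885}{52619}} = \left(-488352 - i \sqrt{105}\right) \left(- \frac{52619}{12725166885}\right) = \frac{8565531296}{4241722295} + \frac{52619 i \sqrt{105}}{12725166885}$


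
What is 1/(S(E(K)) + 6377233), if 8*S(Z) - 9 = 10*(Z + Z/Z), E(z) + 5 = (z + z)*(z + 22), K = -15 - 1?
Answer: 8/51015913 ≈ 1.5681e-7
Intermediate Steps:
K = -16
E(z) = -5 + 2*z*(22 + z) (E(z) = -5 + (z + z)*(z + 22) = -5 + (2*z)*(22 + z) = -5 + 2*z*(22 + z))
S(Z) = 19/8 + 5*Z/4 (S(Z) = 9/8 + (10*(Z + Z/Z))/8 = 9/8 + (10*(Z + 1))/8 = 9/8 + (10*(1 + Z))/8 = 9/8 + (10 + 10*Z)/8 = 9/8 + (5/4 + 5*Z/4) = 19/8 + 5*Z/4)
1/(S(E(K)) + 6377233) = 1/((19/8 + 5*(-5 + 2*(-16)² + 44*(-16))/4) + 6377233) = 1/((19/8 + 5*(-5 + 2*256 - 704)/4) + 6377233) = 1/((19/8 + 5*(-5 + 512 - 704)/4) + 6377233) = 1/((19/8 + (5/4)*(-197)) + 6377233) = 1/((19/8 - 985/4) + 6377233) = 1/(-1951/8 + 6377233) = 1/(51015913/8) = 8/51015913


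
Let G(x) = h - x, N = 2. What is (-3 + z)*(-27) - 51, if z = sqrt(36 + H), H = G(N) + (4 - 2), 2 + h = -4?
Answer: 30 - 27*sqrt(30) ≈ -117.89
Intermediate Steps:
h = -6 (h = -2 - 4 = -6)
G(x) = -6 - x
H = -6 (H = (-6 - 1*2) + (4 - 2) = (-6 - 2) + 2 = -8 + 2 = -6)
z = sqrt(30) (z = sqrt(36 - 6) = sqrt(30) ≈ 5.4772)
(-3 + z)*(-27) - 51 = (-3 + sqrt(30))*(-27) - 51 = (81 - 27*sqrt(30)) - 51 = 30 - 27*sqrt(30)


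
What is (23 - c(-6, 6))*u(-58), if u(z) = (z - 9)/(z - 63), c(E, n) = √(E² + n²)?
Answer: 1541/121 - 402*√2/121 ≈ 8.0371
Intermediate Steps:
u(z) = (-9 + z)/(-63 + z)
(23 - c(-6, 6))*u(-58) = (23 - √((-6)² + 6²))*((-9 - 58)/(-63 - 58)) = (23 - √(36 + 36))*(-67/(-121)) = (23 - √72)*(-1/121*(-67)) = (23 - 6*√2)*(67/121) = 1541/121 - 402*√2/121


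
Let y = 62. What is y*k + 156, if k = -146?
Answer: -8896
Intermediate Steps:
y*k + 156 = 62*(-146) + 156 = -9052 + 156 = -8896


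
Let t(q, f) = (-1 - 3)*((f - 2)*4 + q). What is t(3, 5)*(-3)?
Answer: 180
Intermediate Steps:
t(q, f) = 32 - 16*f - 4*q (t(q, f) = -4*((-2 + f)*4 + q) = -4*((-8 + 4*f) + q) = -4*(-8 + q + 4*f) = 32 - 16*f - 4*q)
t(3, 5)*(-3) = (32 - 16*5 - 4*3)*(-3) = (32 - 80 - 12)*(-3) = -60*(-3) = 180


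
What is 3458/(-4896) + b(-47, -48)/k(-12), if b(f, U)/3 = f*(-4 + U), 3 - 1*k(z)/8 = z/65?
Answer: 16163953/56304 ≈ 287.08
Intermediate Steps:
k(z) = 24 - 8*z/65
b(f, U) = 3*f*(-4 + U) (b(f, U) = 3*(f*(-4 + U)) = 3*f*(-4 + U))
3458/(-4896) + b(-47, -48)/k(-12) = 3458/(-4896) + (3*(-47)*(-4 - 48))/(24 - 8/65*(-12)) = 3458*(-1/4896) + (3*(-47)*(-52))/(24 + 96/65) = -1729/2448 + 7332/(1656/65) = -1729/2448 + 7332*(65/1656) = -1729/2448 + 39715/138 = 16163953/56304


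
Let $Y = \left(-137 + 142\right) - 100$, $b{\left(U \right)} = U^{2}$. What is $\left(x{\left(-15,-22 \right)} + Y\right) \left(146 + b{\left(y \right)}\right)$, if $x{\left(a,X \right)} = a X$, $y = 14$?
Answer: $80370$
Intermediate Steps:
$x{\left(a,X \right)} = X a$
$Y = -95$ ($Y = 5 - 100 = -95$)
$\left(x{\left(-15,-22 \right)} + Y\right) \left(146 + b{\left(y \right)}\right) = \left(\left(-22\right) \left(-15\right) - 95\right) \left(146 + 14^{2}\right) = \left(330 - 95\right) \left(146 + 196\right) = 235 \cdot 342 = 80370$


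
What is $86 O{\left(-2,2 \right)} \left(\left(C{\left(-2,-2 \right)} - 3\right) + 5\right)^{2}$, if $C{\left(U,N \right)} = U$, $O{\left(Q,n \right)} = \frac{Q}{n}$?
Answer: $0$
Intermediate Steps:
$86 O{\left(-2,2 \right)} \left(\left(C{\left(-2,-2 \right)} - 3\right) + 5\right)^{2} = 86 \left(- \frac{2}{2}\right) \left(\left(-2 - 3\right) + 5\right)^{2} = 86 \left(\left(-2\right) \frac{1}{2}\right) \left(\left(-2 - 3\right) + 5\right)^{2} = 86 \left(-1\right) \left(-5 + 5\right)^{2} = - 86 \cdot 0^{2} = \left(-86\right) 0 = 0$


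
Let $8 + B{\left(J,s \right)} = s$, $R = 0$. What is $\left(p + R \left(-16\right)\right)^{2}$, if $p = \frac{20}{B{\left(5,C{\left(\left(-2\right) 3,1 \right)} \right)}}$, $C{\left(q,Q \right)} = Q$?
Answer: $\frac{400}{49} \approx 8.1633$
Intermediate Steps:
$B{\left(J,s \right)} = -8 + s$
$p = - \frac{20}{7}$ ($p = \frac{20}{-8 + 1} = \frac{20}{-7} = 20 \left(- \frac{1}{7}\right) = - \frac{20}{7} \approx -2.8571$)
$\left(p + R \left(-16\right)\right)^{2} = \left(- \frac{20}{7} + 0 \left(-16\right)\right)^{2} = \left(- \frac{20}{7} + 0\right)^{2} = \left(- \frac{20}{7}\right)^{2} = \frac{400}{49}$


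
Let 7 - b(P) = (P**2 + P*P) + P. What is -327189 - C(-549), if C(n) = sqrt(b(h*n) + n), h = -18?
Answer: -327189 - 16*I*sqrt(762962) ≈ -3.2719e+5 - 13976.0*I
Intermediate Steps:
b(P) = 7 - P - 2*P**2 (b(P) = 7 - ((P**2 + P*P) + P) = 7 - ((P**2 + P**2) + P) = 7 - (2*P**2 + P) = 7 - (P + 2*P**2) = 7 + (-P - 2*P**2) = 7 - P - 2*P**2)
C(n) = sqrt(7 - 648*n**2 + 19*n) (C(n) = sqrt((7 - (-18)*n - 2*324*n**2) + n) = sqrt((7 + 18*n - 648*n**2) + n) = sqrt((7 - 648*n**2 + 18*n) + n) = sqrt(7 - 648*n**2 + 19*n))
-327189 - C(-549) = -327189 - sqrt(7 - 648*(-549)**2 + 19*(-549)) = -327189 - sqrt(7 - 648*301401 - 10431) = -327189 - sqrt(7 - 195307848 - 10431) = -327189 - sqrt(-195318272) = -327189 - 16*I*sqrt(762962)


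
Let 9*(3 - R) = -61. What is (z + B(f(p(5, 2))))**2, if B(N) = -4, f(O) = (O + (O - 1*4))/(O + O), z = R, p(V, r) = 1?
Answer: 2704/81 ≈ 33.383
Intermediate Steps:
R = 88/9 (R = 3 - 1/9*(-61) = 3 + 61/9 = 88/9 ≈ 9.7778)
z = 88/9 ≈ 9.7778
f(O) = (-4 + 2*O)/(2*O) (f(O) = (O + (O - 4))/((2*O)) = (O + (-4 + O))*(1/(2*O)) = (-4 + 2*O)*(1/(2*O)) = (-4 + 2*O)/(2*O))
(z + B(f(p(5, 2))))**2 = (88/9 - 4)**2 = (52/9)**2 = 2704/81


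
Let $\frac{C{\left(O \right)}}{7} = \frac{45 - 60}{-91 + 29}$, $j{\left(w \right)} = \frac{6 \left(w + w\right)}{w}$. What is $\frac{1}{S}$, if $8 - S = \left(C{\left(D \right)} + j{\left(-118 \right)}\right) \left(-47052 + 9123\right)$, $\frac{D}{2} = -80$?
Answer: $\frac{62}{32202217} \approx 1.9253 \cdot 10^{-6}$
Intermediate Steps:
$D = -160$ ($D = 2 \left(-80\right) = -160$)
$j{\left(w \right)} = 12$ ($j{\left(w \right)} = \frac{6 \cdot 2 w}{w} = \frac{12 w}{w} = 12$)
$C{\left(O \right)} = \frac{105}{62}$ ($C{\left(O \right)} = 7 \frac{45 - 60}{-91 + 29} = 7 \left(- \frac{15}{-62}\right) = 7 \left(\left(-15\right) \left(- \frac{1}{62}\right)\right) = 7 \cdot \frac{15}{62} = \frac{105}{62}$)
$S = \frac{32202217}{62}$ ($S = 8 - \left(\frac{105}{62} + 12\right) \left(-47052 + 9123\right) = 8 - \frac{849}{62} \left(-37929\right) = 8 - - \frac{32201721}{62} = 8 + \frac{32201721}{62} = \frac{32202217}{62} \approx 5.1939 \cdot 10^{5}$)
$\frac{1}{S} = \frac{1}{\frac{32202217}{62}} = \frac{62}{32202217}$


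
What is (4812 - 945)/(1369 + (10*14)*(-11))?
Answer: -1289/57 ≈ -22.614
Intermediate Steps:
(4812 - 945)/(1369 + (10*14)*(-11)) = 3867/(1369 + 140*(-11)) = 3867/(1369 - 1540) = 3867/(-171) = 3867*(-1/171) = -1289/57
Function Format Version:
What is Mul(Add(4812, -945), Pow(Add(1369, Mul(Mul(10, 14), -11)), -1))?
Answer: Rational(-1289, 57) ≈ -22.614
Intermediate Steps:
Mul(Add(4812, -945), Pow(Add(1369, Mul(Mul(10, 14), -11)), -1)) = Mul(3867, Pow(Add(1369, Mul(140, -11)), -1)) = Mul(3867, Pow(Add(1369, -1540), -1)) = Mul(3867, Pow(-171, -1)) = Mul(3867, Rational(-1, 171)) = Rational(-1289, 57)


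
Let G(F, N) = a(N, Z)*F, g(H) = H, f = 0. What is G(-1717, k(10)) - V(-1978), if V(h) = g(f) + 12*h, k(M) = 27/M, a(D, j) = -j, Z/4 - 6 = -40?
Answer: -209776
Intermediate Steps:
Z = -136 (Z = 24 + 4*(-40) = 24 - 160 = -136)
V(h) = 12*h (V(h) = 0 + 12*h = 12*h)
G(F, N) = 136*F (G(F, N) = (-1*(-136))*F = 136*F)
G(-1717, k(10)) - V(-1978) = 136*(-1717) - 12*(-1978) = -233512 - 1*(-23736) = -233512 + 23736 = -209776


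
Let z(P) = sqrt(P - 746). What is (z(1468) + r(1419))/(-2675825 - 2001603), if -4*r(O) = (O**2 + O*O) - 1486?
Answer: 1006409/4677428 - 19*sqrt(2)/4677428 ≈ 0.21516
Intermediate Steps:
z(P) = sqrt(-746 + P)
r(O) = 743/2 - O**2/2 (r(O) = -((O**2 + O*O) - 1486)/4 = -((O**2 + O**2) - 1486)/4 = -(2*O**2 - 1486)/4 = -(-1486 + 2*O**2)/4 = 743/2 - O**2/2)
(z(1468) + r(1419))/(-2675825 - 2001603) = (sqrt(-746 + 1468) + (743/2 - 1/2*1419**2))/(-2675825 - 2001603) = (sqrt(722) + (743/2 - 1/2*2013561))/(-4677428) = (19*sqrt(2) + (743/2 - 2013561/2))*(-1/4677428) = (19*sqrt(2) - 1006409)*(-1/4677428) = (-1006409 + 19*sqrt(2))*(-1/4677428) = 1006409/4677428 - 19*sqrt(2)/4677428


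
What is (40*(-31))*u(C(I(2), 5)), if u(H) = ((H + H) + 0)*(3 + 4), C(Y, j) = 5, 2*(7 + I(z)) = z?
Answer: -86800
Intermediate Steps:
I(z) = -7 + z/2
u(H) = 14*H (u(H) = (2*H + 0)*7 = (2*H)*7 = 14*H)
(40*(-31))*u(C(I(2), 5)) = (40*(-31))*(14*5) = -1240*70 = -86800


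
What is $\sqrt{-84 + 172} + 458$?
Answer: $458 + 2 \sqrt{22} \approx 467.38$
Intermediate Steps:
$\sqrt{-84 + 172} + 458 = \sqrt{88} + 458 = 2 \sqrt{22} + 458 = 458 + 2 \sqrt{22}$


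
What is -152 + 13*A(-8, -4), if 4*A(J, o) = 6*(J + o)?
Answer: -386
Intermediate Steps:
A(J, o) = 3*J/2 + 3*o/2 (A(J, o) = (6*(J + o))/4 = (6*J + 6*o)/4 = 3*J/2 + 3*o/2)
-152 + 13*A(-8, -4) = -152 + 13*((3/2)*(-8) + (3/2)*(-4)) = -152 + 13*(-12 - 6) = -152 + 13*(-18) = -152 - 234 = -386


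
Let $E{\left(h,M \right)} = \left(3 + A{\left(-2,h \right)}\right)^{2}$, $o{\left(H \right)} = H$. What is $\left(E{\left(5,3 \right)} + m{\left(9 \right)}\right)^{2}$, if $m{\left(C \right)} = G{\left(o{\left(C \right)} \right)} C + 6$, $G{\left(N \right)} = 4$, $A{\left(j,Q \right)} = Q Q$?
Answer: $682276$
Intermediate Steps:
$A{\left(j,Q \right)} = Q^{2}$
$E{\left(h,M \right)} = \left(3 + h^{2}\right)^{2}$
$m{\left(C \right)} = 6 + 4 C$ ($m{\left(C \right)} = 4 C + 6 = 6 + 4 C$)
$\left(E{\left(5,3 \right)} + m{\left(9 \right)}\right)^{2} = \left(\left(3 + 5^{2}\right)^{2} + \left(6 + 4 \cdot 9\right)\right)^{2} = \left(\left(3 + 25\right)^{2} + \left(6 + 36\right)\right)^{2} = \left(28^{2} + 42\right)^{2} = \left(784 + 42\right)^{2} = 826^{2} = 682276$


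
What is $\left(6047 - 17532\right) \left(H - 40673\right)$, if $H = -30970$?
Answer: $822819855$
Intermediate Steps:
$\left(6047 - 17532\right) \left(H - 40673\right) = \left(6047 - 17532\right) \left(-30970 - 40673\right) = \left(-11485\right) \left(-71643\right) = 822819855$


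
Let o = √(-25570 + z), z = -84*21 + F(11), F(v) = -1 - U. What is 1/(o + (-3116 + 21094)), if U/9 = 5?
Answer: 8989/161617932 - 37*I*√5/161617932 ≈ 5.5619e-5 - 5.1191e-7*I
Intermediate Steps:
U = 45 (U = 9*5 = 45)
F(v) = -46 (F(v) = -1 - 1*45 = -1 - 45 = -46)
z = -1810 (z = -84*21 - 46 = -1764 - 46 = -1810)
o = 74*I*√5 (o = √(-25570 - 1810) = √(-27380) = 74*I*√5 ≈ 165.47*I)
1/(o + (-3116 + 21094)) = 1/(74*I*√5 + (-3116 + 21094)) = 1/(74*I*√5 + 17978) = 1/(17978 + 74*I*√5)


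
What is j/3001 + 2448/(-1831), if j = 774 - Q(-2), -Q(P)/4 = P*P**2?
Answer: -5987846/5494831 ≈ -1.0897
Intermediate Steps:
Q(P) = -4*P**3 (Q(P) = -4*P*P**2 = -4*P**3)
j = 742 (j = 774 - (-4)*(-2)**3 = 774 - (-4)*(-8) = 774 - 1*32 = 774 - 32 = 742)
j/3001 + 2448/(-1831) = 742/3001 + 2448/(-1831) = 742*(1/3001) + 2448*(-1/1831) = 742/3001 - 2448/1831 = -5987846/5494831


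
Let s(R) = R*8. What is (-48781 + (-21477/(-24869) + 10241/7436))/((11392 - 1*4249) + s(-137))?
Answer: -63080106021/7819907836 ≈ -8.0666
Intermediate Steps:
s(R) = 8*R
(-48781 + (-21477/(-24869) + 10241/7436))/((11392 - 1*4249) + s(-137)) = (-48781 + (-21477/(-24869) + 10241/7436))/((11392 - 1*4249) + 8*(-137)) = (-48781 + (-21477*(-1/24869) + 10241*(1/7436)))/((11392 - 4249) - 1096) = (-48781 + (21477/24869 + 931/676))/(7143 - 1096) = (-48781 + 2897807/1293188)/6047 = -63080106021/1293188*1/6047 = -63080106021/7819907836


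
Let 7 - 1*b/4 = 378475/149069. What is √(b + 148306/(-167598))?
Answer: √294049573932251368049/4163944377 ≈ 4.1182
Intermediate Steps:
b = 2660032/149069 (b = 28 - 1513900/149069 = 2660032/149069 ≈ 17.844)
√(b + 148306/(-167598)) = √(2660032/149069 + 148306/(-167598)) = √(2660032/149069 + 148306*(-1/167598)) = √(2660032/149069 - 74153/83799) = √(211854108011/12491833131) = √294049573932251368049/4163944377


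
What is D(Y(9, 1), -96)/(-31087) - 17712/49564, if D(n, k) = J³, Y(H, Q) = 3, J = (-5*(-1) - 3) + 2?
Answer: -138446260/385199017 ≈ -0.35942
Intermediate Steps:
J = 4 (J = (5 - 3) + 2 = 2 + 2 = 4)
D(n, k) = 64 (D(n, k) = 4³ = 64)
D(Y(9, 1), -96)/(-31087) - 17712/49564 = 64/(-31087) - 17712/49564 = 64*(-1/31087) - 17712*1/49564 = -64/31087 - 4428/12391 = -138446260/385199017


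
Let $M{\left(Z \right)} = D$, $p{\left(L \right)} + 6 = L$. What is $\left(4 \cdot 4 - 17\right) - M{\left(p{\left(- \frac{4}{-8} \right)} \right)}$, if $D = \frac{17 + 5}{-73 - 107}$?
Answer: $- \frac{79}{90} \approx -0.87778$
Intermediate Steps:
$p{\left(L \right)} = -6 + L$
$D = - \frac{11}{90}$ ($D = \frac{22}{-180} = 22 \left(- \frac{1}{180}\right) = - \frac{11}{90} \approx -0.12222$)
$M{\left(Z \right)} = - \frac{11}{90}$
$\left(4 \cdot 4 - 17\right) - M{\left(p{\left(- \frac{4}{-8} \right)} \right)} = \left(4 \cdot 4 - 17\right) - - \frac{11}{90} = \left(16 - 17\right) + \frac{11}{90} = -1 + \frac{11}{90} = - \frac{79}{90}$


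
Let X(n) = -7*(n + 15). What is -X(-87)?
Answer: -504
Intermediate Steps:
X(n) = -105 - 7*n (X(n) = -7*(15 + n) = -105 - 7*n)
-X(-87) = -(-105 - 7*(-87)) = -(-105 + 609) = -1*504 = -504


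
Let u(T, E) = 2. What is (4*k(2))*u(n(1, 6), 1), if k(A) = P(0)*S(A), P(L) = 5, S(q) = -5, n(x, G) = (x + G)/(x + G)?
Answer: -200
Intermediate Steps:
n(x, G) = 1 (n(x, G) = (G + x)/(G + x) = 1)
k(A) = -25 (k(A) = 5*(-5) = -25)
(4*k(2))*u(n(1, 6), 1) = (4*(-25))*2 = -100*2 = -200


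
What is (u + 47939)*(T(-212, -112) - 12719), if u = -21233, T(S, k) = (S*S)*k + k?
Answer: -134773404654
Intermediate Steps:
T(S, k) = k + k*S² (T(S, k) = S²*k + k = k*S² + k = k + k*S²)
(u + 47939)*(T(-212, -112) - 12719) = (-21233 + 47939)*(-112*(1 + (-212)²) - 12719) = 26706*(-112*(1 + 44944) - 12719) = 26706*(-112*44945 - 12719) = 26706*(-5033840 - 12719) = 26706*(-5046559) = -134773404654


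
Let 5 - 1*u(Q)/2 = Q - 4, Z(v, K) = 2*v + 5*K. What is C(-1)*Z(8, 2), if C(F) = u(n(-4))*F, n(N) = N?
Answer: -676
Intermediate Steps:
u(Q) = 18 - 2*Q (u(Q) = 10 - 2*(Q - 4) = 10 - 2*(-4 + Q) = 10 + (8 - 2*Q) = 18 - 2*Q)
C(F) = 26*F (C(F) = (18 - 2*(-4))*F = (18 + 8)*F = 26*F)
C(-1)*Z(8, 2) = (26*(-1))*(2*8 + 5*2) = -26*(16 + 10) = -26*26 = -676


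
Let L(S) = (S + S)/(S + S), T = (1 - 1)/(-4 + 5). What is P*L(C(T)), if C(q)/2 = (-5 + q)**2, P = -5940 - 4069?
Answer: -10009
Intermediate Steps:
T = 0 (T = 0/1 = 0*1 = 0)
P = -10009
C(q) = 2*(-5 + q)**2
L(S) = 1 (L(S) = (2*S)/((2*S)) = (2*S)*(1/(2*S)) = 1)
P*L(C(T)) = -10009*1 = -10009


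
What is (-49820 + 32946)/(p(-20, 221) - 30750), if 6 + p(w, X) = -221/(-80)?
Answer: 1349920/2460259 ≈ 0.54869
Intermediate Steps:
p(w, X) = -259/80 (p(w, X) = -6 - 221/(-80) = -6 - 221*(-1/80) = -6 + 221/80 = -259/80)
(-49820 + 32946)/(p(-20, 221) - 30750) = (-49820 + 32946)/(-259/80 - 30750) = -16874/(-2460259/80) = -16874*(-80/2460259) = 1349920/2460259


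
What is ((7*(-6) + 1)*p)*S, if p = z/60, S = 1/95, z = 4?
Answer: -41/1425 ≈ -0.028772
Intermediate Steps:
S = 1/95 ≈ 0.010526
p = 1/15 (p = 4/60 = 4*(1/60) = 1/15 ≈ 0.066667)
((7*(-6) + 1)*p)*S = ((7*(-6) + 1)*(1/15))*(1/95) = ((-42 + 1)*(1/15))*(1/95) = -41*1/15*(1/95) = -41/15*1/95 = -41/1425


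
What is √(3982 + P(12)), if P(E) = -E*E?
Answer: √3838 ≈ 61.952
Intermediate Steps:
P(E) = -E²
√(3982 + P(12)) = √(3982 - 1*12²) = √(3982 - 1*144) = √(3982 - 144) = √3838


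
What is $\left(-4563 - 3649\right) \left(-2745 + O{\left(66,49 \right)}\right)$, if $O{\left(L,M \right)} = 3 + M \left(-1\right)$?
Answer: $22919692$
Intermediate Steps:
$O{\left(L,M \right)} = 3 - M$
$\left(-4563 - 3649\right) \left(-2745 + O{\left(66,49 \right)}\right) = \left(-4563 - 3649\right) \left(-2745 + \left(3 - 49\right)\right) = - 8212 \left(-2745 + \left(3 - 49\right)\right) = - 8212 \left(-2745 - 46\right) = \left(-8212\right) \left(-2791\right) = 22919692$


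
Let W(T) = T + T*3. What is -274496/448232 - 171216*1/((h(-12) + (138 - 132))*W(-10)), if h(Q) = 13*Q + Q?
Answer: -68162521/2521305 ≈ -27.035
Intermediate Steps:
h(Q) = 14*Q
W(T) = 4*T (W(T) = T + 3*T = 4*T)
-274496/448232 - 171216*1/((h(-12) + (138 - 132))*W(-10)) = -274496/448232 - 171216*(-1/(40*(14*(-12) + (138 - 132)))) = -274496*1/448232 - 171216*(-1/(40*(-168 + 6))) = -34312/56029 - 171216/((-40*(-162))) = -34312/56029 - 171216/6480 = -34312/56029 - 171216*1/6480 = -34312/56029 - 1189/45 = -68162521/2521305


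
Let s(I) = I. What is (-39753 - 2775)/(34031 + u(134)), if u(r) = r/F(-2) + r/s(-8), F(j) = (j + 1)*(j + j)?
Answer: -56704/45397 ≈ -1.2491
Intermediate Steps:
F(j) = 2*j*(1 + j) (F(j) = (1 + j)*(2*j) = 2*j*(1 + j))
u(r) = r/8 (u(r) = r/((2*(-2)*(1 - 2))) + r/(-8) = r/((2*(-2)*(-1))) + r*(-⅛) = r/4 - r/8 = r/8)
(-39753 - 2775)/(34031 + u(134)) = (-39753 - 2775)/(34031 + (⅛)*134) = -42528/(34031 + 67/4) = -42528/136191/4 = -42528*4/136191 = -56704/45397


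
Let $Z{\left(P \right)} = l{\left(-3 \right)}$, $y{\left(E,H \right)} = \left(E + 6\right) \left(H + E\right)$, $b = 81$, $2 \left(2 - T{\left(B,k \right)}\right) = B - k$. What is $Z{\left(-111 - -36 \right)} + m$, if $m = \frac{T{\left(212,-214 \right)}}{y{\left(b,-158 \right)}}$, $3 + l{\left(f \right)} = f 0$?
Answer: $- \frac{19886}{6699} \approx -2.9685$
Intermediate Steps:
$T{\left(B,k \right)} = 2 + \frac{k}{2} - \frac{B}{2}$ ($T{\left(B,k \right)} = 2 - \frac{B - k}{2} = 2 - \left(\frac{B}{2} - \frac{k}{2}\right) = 2 + \frac{k}{2} - \frac{B}{2}$)
$l{\left(f \right)} = -3$ ($l{\left(f \right)} = -3 + f 0 = -3 + 0 = -3$)
$y{\left(E,H \right)} = \left(6 + E\right) \left(E + H\right)$
$Z{\left(P \right)} = -3$
$m = \frac{211}{6699}$ ($m = \frac{2 + \frac{1}{2} \left(-214\right) - 106}{81^{2} + 6 \cdot 81 + 6 \left(-158\right) + 81 \left(-158\right)} = \frac{2 - 107 - 106}{6561 + 486 - 948 - 12798} = - \frac{211}{-6699} = \left(-211\right) \left(- \frac{1}{6699}\right) = \frac{211}{6699} \approx 0.031497$)
$Z{\left(-111 - -36 \right)} + m = -3 + \frac{211}{6699} = - \frac{19886}{6699}$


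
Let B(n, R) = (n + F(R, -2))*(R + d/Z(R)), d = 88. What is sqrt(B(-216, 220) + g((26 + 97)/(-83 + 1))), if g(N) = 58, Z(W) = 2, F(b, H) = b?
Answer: sqrt(1114) ≈ 33.377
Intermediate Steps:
B(n, R) = (44 + R)*(R + n) (B(n, R) = (n + R)*(R + 88/2) = (R + n)*(R + 88*(1/2)) = (R + n)*(R + 44) = (R + n)*(44 + R) = (44 + R)*(R + n))
sqrt(B(-216, 220) + g((26 + 97)/(-83 + 1))) = sqrt((44*220 + 44*(-216) + 220*(220 - 216)) + 58) = sqrt((9680 - 9504 + 220*4) + 58) = sqrt((9680 - 9504 + 880) + 58) = sqrt(1056 + 58) = sqrt(1114)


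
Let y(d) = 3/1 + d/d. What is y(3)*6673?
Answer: 26692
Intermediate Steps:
y(d) = 4 (y(d) = 3*1 + 1 = 3 + 1 = 4)
y(3)*6673 = 4*6673 = 26692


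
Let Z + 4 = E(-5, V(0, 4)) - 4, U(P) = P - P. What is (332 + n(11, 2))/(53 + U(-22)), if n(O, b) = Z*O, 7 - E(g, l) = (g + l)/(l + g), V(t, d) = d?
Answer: 310/53 ≈ 5.8491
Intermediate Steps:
U(P) = 0
E(g, l) = 6 (E(g, l) = 7 - (g + l)/(l + g) = 7 - (g + l)/(g + l) = 7 - 1*1 = 7 - 1 = 6)
Z = -2 (Z = -4 + (6 - 4) = -4 + 2 = -2)
n(O, b) = -2*O
(332 + n(11, 2))/(53 + U(-22)) = (332 - 2*11)/(53 + 0) = (332 - 22)/53 = 310*(1/53) = 310/53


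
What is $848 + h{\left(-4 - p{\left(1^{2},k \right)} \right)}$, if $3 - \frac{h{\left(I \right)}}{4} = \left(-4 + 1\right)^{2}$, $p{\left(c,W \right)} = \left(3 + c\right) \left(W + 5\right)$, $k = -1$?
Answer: $824$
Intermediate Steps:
$p{\left(c,W \right)} = \left(3 + c\right) \left(5 + W\right)$
$h{\left(I \right)} = -24$ ($h{\left(I \right)} = 12 - 4 \left(-4 + 1\right)^{2} = 12 - 4 \left(-3\right)^{2} = 12 - 36 = -24$)
$848 + h{\left(-4 - p{\left(1^{2},k \right)} \right)} = 848 - 24 = 824$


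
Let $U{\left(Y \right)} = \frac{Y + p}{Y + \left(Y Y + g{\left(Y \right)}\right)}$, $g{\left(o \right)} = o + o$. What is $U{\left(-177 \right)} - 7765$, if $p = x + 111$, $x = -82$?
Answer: $- \frac{119573309}{15399} \approx -7765.0$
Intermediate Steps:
$g{\left(o \right)} = 2 o$
$p = 29$ ($p = -82 + 111 = 29$)
$U{\left(Y \right)} = \frac{29 + Y}{Y^{2} + 3 Y}$ ($U{\left(Y \right)} = \frac{Y + 29}{Y + \left(Y Y + 2 Y\right)} = \frac{29 + Y}{Y + \left(Y^{2} + 2 Y\right)} = \frac{29 + Y}{Y^{2} + 3 Y}$)
$U{\left(-177 \right)} - 7765 = \frac{29 - 177}{\left(-177\right) \left(3 - 177\right)} - 7765 = \left(- \frac{1}{177}\right) \frac{1}{-174} \left(-148\right) - 7765 = \left(- \frac{1}{177}\right) \left(- \frac{1}{174}\right) \left(-148\right) - 7765 = - \frac{74}{15399} - 7765 = - \frac{119573309}{15399}$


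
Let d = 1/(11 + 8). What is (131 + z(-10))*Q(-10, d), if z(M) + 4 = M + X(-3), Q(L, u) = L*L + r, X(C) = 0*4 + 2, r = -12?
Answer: 10472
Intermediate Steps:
d = 1/19 ≈ 0.052632
X(C) = 2 (X(C) = 0 + 2 = 2)
Q(L, u) = -12 + L² (Q(L, u) = L*L - 12 = L² - 12 = -12 + L²)
z(M) = -2 + M (z(M) = -4 + (M + 2) = -4 + (2 + M) = -2 + M)
(131 + z(-10))*Q(-10, d) = (131 + (-2 - 10))*(-12 + (-10)²) = (131 - 12)*(-12 + 100) = 119*88 = 10472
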